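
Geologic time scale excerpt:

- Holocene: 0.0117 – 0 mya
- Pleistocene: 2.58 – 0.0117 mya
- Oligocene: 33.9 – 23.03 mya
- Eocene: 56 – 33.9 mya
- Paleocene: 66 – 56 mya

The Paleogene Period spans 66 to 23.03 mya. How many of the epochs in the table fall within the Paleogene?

3

Epochs inside 66–23.03 Ma: Paleocene, Eocene, Oligocene — 3 in total.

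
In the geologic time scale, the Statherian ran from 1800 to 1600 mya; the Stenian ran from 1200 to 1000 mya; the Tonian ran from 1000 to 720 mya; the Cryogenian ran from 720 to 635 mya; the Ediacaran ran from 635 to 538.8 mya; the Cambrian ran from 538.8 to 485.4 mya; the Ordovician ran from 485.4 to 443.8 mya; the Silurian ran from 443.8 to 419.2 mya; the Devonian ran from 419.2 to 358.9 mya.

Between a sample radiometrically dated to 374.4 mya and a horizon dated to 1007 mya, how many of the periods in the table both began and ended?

The older date is 1007 Ma and the younger is 374.4 Ma.
Periods with start < 1007 and end > 374.4 Ma: Tonian (1000–720), Cryogenian (720–635), Ediacaran (635–538.8), Cambrian (538.8–485.4), Ordovician (485.4–443.8), Silurian (443.8–419.2).
That is 6 complete periods.

6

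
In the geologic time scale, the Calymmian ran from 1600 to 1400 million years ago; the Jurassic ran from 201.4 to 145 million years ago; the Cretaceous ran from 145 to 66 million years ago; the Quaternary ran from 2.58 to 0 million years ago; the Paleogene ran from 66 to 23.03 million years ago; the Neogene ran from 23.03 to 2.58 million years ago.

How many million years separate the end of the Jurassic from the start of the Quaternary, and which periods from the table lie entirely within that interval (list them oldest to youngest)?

End of Jurassic = 145 Ma; start of Quaternary = 2.58 Ma.
Gap = 145 − 2.58 = 142.42 Myr.
Periods wholly inside 145–2.58 Ma: Cretaceous (145–66), Paleogene (66–23.03), Neogene (23.03–2.58).

142.42 million years; Cretaceous, Paleogene, Neogene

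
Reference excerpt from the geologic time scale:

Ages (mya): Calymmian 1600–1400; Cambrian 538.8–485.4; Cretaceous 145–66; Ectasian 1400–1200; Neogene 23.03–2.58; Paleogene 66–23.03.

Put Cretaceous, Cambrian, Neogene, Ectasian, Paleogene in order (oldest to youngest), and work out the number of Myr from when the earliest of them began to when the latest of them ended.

From the excerpt: Cretaceous 145–66; Cambrian 538.8–485.4; Neogene 23.03–2.58; Ectasian 1400–1200; Paleogene 66–23.03 (Ma).
Larger Ma is earlier, so the oldest is Ectasian and the youngest is Neogene; oldest to youngest: Ectasian, Cambrian, Cretaceous, Paleogene, Neogene.
Oldest start 1400 minus youngest end 2.58 gives 1397.42 Myr overall.

Ectasian, Cambrian, Cretaceous, Paleogene, Neogene; total span 1397.42 Myr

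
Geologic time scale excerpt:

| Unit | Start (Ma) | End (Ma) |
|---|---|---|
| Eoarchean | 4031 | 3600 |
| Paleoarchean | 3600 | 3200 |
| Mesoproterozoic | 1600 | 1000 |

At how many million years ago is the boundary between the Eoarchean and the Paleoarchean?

The Eoarchean ends and the Paleoarchean begins at 3600 Ma.

3600 Ma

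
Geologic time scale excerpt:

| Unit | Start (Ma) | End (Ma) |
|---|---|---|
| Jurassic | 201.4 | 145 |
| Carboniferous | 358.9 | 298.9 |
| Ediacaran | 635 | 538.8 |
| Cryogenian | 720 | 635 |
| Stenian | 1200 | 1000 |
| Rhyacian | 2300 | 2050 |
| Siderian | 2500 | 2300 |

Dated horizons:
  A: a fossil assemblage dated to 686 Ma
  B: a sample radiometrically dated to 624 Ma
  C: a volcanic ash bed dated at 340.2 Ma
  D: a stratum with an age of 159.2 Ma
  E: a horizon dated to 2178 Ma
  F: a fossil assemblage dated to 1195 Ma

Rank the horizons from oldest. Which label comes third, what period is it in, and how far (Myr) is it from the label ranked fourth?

Sorted oldest-first by Ma: E (2178), F (1195), A (686), B (624), C (340.2), D (159.2).
The third oldest is A at 686 Ma, which lies in 720–635 Ma: the Cryogenian.
The fourth oldest is B at 624 Ma; separation = |686 − 624| = 62 Myr.

A, in the Cryogenian; 62 million years to B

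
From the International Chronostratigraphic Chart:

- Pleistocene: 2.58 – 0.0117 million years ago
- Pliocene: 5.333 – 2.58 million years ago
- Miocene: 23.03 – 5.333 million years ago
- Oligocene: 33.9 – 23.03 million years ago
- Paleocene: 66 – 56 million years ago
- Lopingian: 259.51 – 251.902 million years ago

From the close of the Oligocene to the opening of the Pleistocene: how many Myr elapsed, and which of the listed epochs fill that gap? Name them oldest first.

End of Oligocene = 23.03 Ma; start of Pleistocene = 2.58 Ma.
Gap = 23.03 − 2.58 = 20.45 Myr.
Epochs wholly inside 23.03–2.58 Ma: Miocene (23.03–5.333), Pliocene (5.333–2.58).

20.45 million years; Miocene, Pliocene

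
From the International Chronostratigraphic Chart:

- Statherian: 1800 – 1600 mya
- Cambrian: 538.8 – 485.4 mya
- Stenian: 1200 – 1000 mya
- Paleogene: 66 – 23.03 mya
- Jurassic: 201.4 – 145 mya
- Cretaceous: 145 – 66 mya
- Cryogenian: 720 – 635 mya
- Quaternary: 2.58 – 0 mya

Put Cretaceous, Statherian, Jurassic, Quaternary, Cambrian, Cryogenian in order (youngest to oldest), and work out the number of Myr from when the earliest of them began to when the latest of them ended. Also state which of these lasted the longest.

Quaternary → Cretaceous → Jurassic → Cambrian → Cryogenian → Statherian; total span 1800 Myr; longest is Statherian

From the excerpt: Cretaceous 145–66; Statherian 1800–1600; Jurassic 201.4–145; Quaternary 2.58–0; Cambrian 538.8–485.4; Cryogenian 720–635 (Ma).
Larger Ma is earlier, so the oldest is Statherian and the youngest is Quaternary; youngest to oldest: Quaternary, Cretaceous, Jurassic, Cambrian, Cryogenian, Statherian.
Oldest start 1800 minus youngest end 0 gives 1800 Myr overall.
Individual lengths (start − end): Statherian 200; Cryogenian 85; Cambrian 53.4; Quaternary 2.58; Jurassic 56.4; Cretaceous 79. The largest is Statherian at 200 Myr.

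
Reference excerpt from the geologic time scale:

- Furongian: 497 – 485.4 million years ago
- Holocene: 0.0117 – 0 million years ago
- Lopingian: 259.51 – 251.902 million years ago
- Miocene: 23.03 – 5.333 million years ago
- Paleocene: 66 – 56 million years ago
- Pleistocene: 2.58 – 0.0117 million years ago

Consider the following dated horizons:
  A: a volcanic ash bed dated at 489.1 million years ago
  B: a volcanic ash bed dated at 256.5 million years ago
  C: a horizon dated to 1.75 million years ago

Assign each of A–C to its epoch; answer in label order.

A — Furongian; B — Lopingian; C — Pleistocene

A: 489.1 Ma lies in 497–485.4 Ma, so Furongian.
B: 256.5 Ma lies in 259.51–251.902 Ma, so Lopingian.
C: 1.75 Ma lies in 2.58–0.0117 Ma, so Pleistocene.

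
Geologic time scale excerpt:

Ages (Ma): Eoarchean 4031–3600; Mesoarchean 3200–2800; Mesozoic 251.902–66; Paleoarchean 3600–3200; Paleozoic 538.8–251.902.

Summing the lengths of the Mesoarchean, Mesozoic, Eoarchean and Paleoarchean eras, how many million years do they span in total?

Duration is start − end for each: (3200 − 2800) + (251.902 − 66) + (4031 − 3600) + (3600 − 3200).
That is 400 + 185.902 + 431 + 400, which totals 1416.902 million years.

1416.902 million years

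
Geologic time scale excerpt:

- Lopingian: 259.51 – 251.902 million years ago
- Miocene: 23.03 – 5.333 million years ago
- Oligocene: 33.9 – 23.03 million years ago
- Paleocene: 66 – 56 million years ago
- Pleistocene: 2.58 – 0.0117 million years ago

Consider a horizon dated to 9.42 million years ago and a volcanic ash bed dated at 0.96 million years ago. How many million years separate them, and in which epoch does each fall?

8.46 million years apart; the first in the Miocene, the second in the Pleistocene

Elapsed time: 9.42 − 0.96 = 8.46 Myr.
9.42 Ma lies within 23.03–5.333 Ma: Miocene.
0.96 Ma lies within 2.58–0.0117 Ma: Pleistocene.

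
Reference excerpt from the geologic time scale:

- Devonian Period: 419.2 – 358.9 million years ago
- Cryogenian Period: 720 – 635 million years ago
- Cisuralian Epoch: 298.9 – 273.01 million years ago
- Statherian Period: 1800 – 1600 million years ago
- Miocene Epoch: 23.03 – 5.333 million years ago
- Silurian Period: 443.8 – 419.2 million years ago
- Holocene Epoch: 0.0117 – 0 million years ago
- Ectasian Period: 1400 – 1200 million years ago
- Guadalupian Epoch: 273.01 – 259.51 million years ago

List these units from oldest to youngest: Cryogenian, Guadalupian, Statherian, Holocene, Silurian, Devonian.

Read off each span (Ma): Cryogenian 720–635; Guadalupian 273.01–259.51; Statherian 1800–1600; Holocene 0.0117–0; Silurian 443.8–419.2; Devonian 419.2–358.9.
Larger Ma is older, so oldest→youngest is Statherian, Cryogenian, Silurian, Devonian, Guadalupian, Holocene.

Statherian → Cryogenian → Silurian → Devonian → Guadalupian → Holocene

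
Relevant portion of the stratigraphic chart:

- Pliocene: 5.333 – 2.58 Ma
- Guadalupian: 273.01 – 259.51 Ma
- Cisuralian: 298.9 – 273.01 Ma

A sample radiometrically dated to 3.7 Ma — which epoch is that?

Pliocene

3.7 Ma lies between 5.333 and 2.58 Ma, so it falls in the Pliocene.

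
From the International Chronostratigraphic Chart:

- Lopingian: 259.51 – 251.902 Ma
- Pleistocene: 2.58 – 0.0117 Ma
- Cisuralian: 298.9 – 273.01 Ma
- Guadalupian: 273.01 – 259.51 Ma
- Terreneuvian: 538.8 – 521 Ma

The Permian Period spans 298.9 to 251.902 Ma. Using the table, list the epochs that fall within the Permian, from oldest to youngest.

Cisuralian, Guadalupian, Lopingian

Epochs with both bounds inside 298.9–251.902 Ma: Cisuralian (298.9–273.01), Guadalupian (273.01–259.51), Lopingian (259.51–251.902).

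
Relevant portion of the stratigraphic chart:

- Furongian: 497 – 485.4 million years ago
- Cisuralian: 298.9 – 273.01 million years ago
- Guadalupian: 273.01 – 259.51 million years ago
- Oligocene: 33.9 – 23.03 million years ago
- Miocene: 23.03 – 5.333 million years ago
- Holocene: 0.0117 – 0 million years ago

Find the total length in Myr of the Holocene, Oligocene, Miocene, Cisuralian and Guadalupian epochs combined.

Each duration: Holocene = 0.0117; Oligocene = 10.87; Miocene = 17.697; Cisuralian = 25.89; Guadalupian = 13.5.
Sum: 0.0117 + 10.87 + 17.697 + 25.89 + 13.5 = 67.9687 Myr.

67.9687 million years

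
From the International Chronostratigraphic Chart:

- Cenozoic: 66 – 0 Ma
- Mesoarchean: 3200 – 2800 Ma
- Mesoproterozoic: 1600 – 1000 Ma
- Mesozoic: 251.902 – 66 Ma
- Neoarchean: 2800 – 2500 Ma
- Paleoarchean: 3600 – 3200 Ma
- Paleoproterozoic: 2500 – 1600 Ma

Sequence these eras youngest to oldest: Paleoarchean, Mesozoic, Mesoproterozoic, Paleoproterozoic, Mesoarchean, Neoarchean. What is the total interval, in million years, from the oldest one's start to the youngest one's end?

From the excerpt: Paleoarchean 3600–3200; Mesozoic 251.902–66; Mesoproterozoic 1600–1000; Paleoproterozoic 2500–1600; Mesoarchean 3200–2800; Neoarchean 2800–2500 (Ma).
Larger Ma is earlier, so the oldest is Paleoarchean and the youngest is Mesozoic; youngest to oldest: Mesozoic, Mesoproterozoic, Paleoproterozoic, Neoarchean, Mesoarchean, Paleoarchean.
Oldest start 3600 minus youngest end 66 gives 3534 Myr overall.

Mesozoic → Mesoproterozoic → Paleoproterozoic → Neoarchean → Mesoarchean → Paleoarchean; total span 3534 Myr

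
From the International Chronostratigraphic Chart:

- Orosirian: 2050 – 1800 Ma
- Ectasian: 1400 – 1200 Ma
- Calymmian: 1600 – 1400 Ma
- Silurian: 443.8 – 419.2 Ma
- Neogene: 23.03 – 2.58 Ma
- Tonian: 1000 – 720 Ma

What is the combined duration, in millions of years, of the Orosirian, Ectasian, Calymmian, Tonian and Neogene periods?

950.45 million years

Duration is start − end for each: (2050 − 1800) + (1400 − 1200) + (1600 − 1400) + (1000 − 720) + (23.03 − 2.58).
That is 250 + 200 + 200 + 280 + 20.45, which totals 950.45 million years.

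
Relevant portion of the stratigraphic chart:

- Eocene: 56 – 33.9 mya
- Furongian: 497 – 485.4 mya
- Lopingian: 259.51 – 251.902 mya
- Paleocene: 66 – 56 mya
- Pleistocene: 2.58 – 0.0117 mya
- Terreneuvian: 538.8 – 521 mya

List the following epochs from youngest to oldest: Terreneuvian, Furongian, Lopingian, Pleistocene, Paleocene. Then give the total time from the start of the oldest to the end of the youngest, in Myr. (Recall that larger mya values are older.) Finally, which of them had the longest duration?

Pleistocene, Paleocene, Lopingian, Furongian, Terreneuvian; total span 538.7883 Myr; longest is Terreneuvian

From the excerpt: Terreneuvian 538.8–521; Furongian 497–485.4; Lopingian 259.51–251.902; Pleistocene 2.58–0.0117; Paleocene 66–56 (Ma).
Larger Ma is earlier, so the oldest is Terreneuvian and the youngest is Pleistocene; youngest to oldest: Pleistocene, Paleocene, Lopingian, Furongian, Terreneuvian.
Oldest start 538.8 minus youngest end 0.0117 gives 538.7883 Myr overall.
Individual lengths (start − end): Furongian 11.6; Lopingian 7.608; Pleistocene 2.5683; Paleocene 10; Terreneuvian 17.8. The largest is Terreneuvian at 17.8 Myr.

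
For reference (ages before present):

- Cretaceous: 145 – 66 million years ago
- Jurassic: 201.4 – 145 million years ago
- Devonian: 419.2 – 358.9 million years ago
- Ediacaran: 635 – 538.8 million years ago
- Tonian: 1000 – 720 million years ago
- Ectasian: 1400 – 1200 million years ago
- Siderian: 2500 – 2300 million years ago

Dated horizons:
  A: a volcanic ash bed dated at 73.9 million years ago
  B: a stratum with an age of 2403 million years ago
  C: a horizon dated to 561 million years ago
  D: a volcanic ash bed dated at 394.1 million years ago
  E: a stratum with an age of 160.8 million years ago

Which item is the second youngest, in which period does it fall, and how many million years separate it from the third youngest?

Sorted youngest-first by Ma: A (73.9), E (160.8), D (394.1), C (561), B (2403).
The second youngest is E at 160.8 Ma, which lies in 201.4–145 Ma: the Jurassic.
The third youngest is D at 394.1 Ma; separation = |160.8 − 394.1| = 233.3 Myr.

E, in the Jurassic; 233.3 million years to D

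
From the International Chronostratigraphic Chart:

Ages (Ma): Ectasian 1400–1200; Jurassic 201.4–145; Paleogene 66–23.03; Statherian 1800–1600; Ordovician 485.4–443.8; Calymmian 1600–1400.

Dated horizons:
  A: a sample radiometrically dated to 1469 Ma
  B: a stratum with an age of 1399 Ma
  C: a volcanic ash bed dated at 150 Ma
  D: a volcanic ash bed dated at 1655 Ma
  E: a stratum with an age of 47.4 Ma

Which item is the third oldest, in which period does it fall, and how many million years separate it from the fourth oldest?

B, in the Ectasian; 1249 million years to C

Sorted oldest-first by Ma: D (1655), A (1469), B (1399), C (150), E (47.4).
The third oldest is B at 1399 Ma, which lies in 1400–1200 Ma: the Ectasian.
The fourth oldest is C at 150 Ma; separation = |1399 − 150| = 1249 Myr.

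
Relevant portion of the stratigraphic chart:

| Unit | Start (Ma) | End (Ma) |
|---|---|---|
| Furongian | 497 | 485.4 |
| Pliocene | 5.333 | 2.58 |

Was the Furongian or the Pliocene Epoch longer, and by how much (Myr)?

Furongian: 497 − 485.4 = 11.6 Myr.
Pliocene: 5.333 − 2.58 = 2.753 Myr.
Difference: 11.6 − 2.753 = 8.847 Myr, so the Furongian was longer.

Furongian, by 8.847 million years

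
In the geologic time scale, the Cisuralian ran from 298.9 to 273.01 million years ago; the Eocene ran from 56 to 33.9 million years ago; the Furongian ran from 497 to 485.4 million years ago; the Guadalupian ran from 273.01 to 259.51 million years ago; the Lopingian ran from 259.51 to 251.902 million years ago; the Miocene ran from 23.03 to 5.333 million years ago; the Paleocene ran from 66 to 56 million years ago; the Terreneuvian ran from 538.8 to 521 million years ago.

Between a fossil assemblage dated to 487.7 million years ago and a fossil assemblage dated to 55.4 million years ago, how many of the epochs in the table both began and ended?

The older date is 487.7 Ma and the younger is 55.4 Ma.
Epochs with start < 487.7 and end > 55.4 Ma: Cisuralian (298.9–273.01), Guadalupian (273.01–259.51), Lopingian (259.51–251.902), Paleocene (66–56).
That is 4 complete epochs.

4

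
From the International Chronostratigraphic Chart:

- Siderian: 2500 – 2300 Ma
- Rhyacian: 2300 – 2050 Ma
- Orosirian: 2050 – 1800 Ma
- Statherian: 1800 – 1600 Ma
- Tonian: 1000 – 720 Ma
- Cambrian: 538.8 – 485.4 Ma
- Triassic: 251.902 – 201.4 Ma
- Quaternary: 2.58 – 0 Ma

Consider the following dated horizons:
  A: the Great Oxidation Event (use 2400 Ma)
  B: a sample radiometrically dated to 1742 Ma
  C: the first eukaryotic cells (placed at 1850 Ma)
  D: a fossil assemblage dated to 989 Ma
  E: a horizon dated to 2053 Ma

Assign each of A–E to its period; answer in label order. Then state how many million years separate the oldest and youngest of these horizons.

Match each age against the start–end ranges in the excerpt: A = 2400 Ma → Siderian (2500–2300); B = 1742 Ma → Statherian (1800–1600); C = 1850 Ma → Orosirian (2050–1800); D = 989 Ma → Tonian (1000–720); E = 2053 Ma → Rhyacian (2300–2050).
The largest age is 2400 Ma and the smallest is 989 Ma; their difference is 1411 Myr.

A — Siderian; B — Statherian; C — Orosirian; D — Tonian; E — Rhyacian; span 1411 million years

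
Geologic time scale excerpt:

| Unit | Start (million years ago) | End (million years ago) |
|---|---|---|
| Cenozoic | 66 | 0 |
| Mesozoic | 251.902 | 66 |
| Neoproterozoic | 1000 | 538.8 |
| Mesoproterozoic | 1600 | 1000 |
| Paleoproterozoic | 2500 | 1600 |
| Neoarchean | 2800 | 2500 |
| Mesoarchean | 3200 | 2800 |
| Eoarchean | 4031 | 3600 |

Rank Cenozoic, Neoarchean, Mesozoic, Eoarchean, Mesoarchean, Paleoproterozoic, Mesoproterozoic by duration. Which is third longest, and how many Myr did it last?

Eoarchean, 431 million years

Start − end for each: Cenozoic 66 − 0 = 66; Neoarchean 2800 − 2500 = 300; Mesozoic 251.902 − 66 = 185.902; Eoarchean 4031 − 3600 = 431; Mesoarchean 3200 − 2800 = 400; Paleoproterozoic 2500 − 1600 = 900; Mesoproterozoic 1600 − 1000 = 600.
Ranking these from longest: Paleoproterozoic > Mesoproterozoic > Eoarchean > Mesoarchean > Neoarchean > Mesozoic > Cenozoic.
Position 3 in that ranking is Eoarchean, which lasted 431 Myr.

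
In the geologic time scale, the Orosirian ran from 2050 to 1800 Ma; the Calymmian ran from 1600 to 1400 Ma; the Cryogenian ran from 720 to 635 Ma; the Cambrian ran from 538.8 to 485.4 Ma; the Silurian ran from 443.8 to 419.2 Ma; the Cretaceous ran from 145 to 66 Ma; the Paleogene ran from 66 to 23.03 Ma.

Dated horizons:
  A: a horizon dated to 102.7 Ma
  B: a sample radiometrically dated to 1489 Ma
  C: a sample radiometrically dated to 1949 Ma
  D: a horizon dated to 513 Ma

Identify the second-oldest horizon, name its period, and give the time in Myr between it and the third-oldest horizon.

Larger Ma means older, so oldest first: C 1949 > B 1489 > D 513 > A 102.7.
Counting 2 along gives B (1489 Ma); the excerpt puts that inside the Calymmian, 1600–1400 Ma.
Next in line is D (513 Ma), and 1489 − 513 = 976 Myr.

B, in the Calymmian; 976 million years to D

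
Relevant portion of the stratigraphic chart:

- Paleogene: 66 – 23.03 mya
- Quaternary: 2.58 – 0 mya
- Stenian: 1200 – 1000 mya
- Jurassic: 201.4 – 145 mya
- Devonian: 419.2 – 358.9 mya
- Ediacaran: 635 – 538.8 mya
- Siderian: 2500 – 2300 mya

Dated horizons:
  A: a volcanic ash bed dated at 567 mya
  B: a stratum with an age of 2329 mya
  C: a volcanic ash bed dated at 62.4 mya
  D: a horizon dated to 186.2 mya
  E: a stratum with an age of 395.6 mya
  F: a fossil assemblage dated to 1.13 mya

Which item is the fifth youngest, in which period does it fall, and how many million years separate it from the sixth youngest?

A, in the Ediacaran; 1762 million years to B

Sorted youngest-first by Ma: F (1.13), C (62.4), D (186.2), E (395.6), A (567), B (2329).
The fifth youngest is A at 567 Ma, which lies in 635–538.8 Ma: the Ediacaran.
The sixth youngest is B at 2329 Ma; separation = |567 − 2329| = 1762 Myr.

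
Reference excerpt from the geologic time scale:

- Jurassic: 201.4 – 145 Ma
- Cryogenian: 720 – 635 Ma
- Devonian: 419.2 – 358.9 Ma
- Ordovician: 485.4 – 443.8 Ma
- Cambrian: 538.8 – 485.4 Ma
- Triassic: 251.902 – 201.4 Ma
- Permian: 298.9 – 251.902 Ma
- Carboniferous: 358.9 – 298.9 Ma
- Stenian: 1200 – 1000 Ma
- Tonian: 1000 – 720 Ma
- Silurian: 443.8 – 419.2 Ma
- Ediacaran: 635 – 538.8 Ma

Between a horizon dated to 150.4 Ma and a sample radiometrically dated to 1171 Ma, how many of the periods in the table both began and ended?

1171 Ma sits inside the Stenian (1200–1000) and 150.4 Ma inside the Jurassic (201.4–145); neither of those is wholly between the two dates.
The listed periods lying completely between them are Tonian, Cryogenian, Ediacaran, Cambrian, Ordovician, Silurian, Devonian, Carboniferous, Permian, Triassic — 10 in all.

10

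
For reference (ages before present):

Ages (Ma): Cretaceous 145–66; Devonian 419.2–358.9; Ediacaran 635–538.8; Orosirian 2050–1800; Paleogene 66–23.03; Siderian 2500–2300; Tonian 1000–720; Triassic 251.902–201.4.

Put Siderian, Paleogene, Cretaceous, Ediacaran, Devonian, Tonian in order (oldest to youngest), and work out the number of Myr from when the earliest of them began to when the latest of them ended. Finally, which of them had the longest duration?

From the excerpt: Siderian 2500–2300; Paleogene 66–23.03; Cretaceous 145–66; Ediacaran 635–538.8; Devonian 419.2–358.9; Tonian 1000–720 (Ma).
Larger Ma is earlier, so the oldest is Siderian and the youngest is Paleogene; oldest to youngest: Siderian, Tonian, Ediacaran, Devonian, Cretaceous, Paleogene.
Oldest start 2500 minus youngest end 23.03 gives 2476.97 Myr overall.
Individual lengths (start − end): Cretaceous 79; Siderian 200; Tonian 280; Paleogene 42.97; Ediacaran 96.2; Devonian 60.3. The largest is Tonian at 280 Myr.

Siderian, Tonian, Ediacaran, Devonian, Cretaceous, Paleogene; total span 2476.97 Myr; longest is Tonian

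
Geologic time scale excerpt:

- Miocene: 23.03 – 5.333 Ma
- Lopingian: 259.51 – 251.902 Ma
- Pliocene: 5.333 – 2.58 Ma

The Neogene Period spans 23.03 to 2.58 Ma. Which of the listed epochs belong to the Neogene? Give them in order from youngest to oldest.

Epochs with both bounds inside 23.03–2.58 Ma: Pliocene (5.333–2.58), Miocene (23.03–5.333).

Pliocene, Miocene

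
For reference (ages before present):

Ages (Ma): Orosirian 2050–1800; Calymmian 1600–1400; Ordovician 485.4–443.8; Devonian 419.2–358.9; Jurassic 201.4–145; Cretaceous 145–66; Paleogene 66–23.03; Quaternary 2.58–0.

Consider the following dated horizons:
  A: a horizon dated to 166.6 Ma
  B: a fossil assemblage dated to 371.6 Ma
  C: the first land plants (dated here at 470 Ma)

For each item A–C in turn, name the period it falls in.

Match each age against the start–end ranges in the excerpt: A = 166.6 Ma → Jurassic (201.4–145); B = 371.6 Ma → Devonian (419.2–358.9); C = 470 Ma → Ordovician (485.4–443.8).

A — Jurassic; B — Devonian; C — Ordovician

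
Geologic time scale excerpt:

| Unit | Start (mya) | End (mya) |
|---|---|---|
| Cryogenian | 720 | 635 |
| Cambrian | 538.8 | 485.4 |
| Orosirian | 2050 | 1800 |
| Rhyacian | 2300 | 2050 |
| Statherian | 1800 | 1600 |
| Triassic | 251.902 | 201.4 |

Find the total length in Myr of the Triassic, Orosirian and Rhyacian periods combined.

Each duration: Triassic = 50.502; Orosirian = 250; Rhyacian = 250.
Sum: 50.502 + 250 + 250 = 550.502 Myr.

550.502 million years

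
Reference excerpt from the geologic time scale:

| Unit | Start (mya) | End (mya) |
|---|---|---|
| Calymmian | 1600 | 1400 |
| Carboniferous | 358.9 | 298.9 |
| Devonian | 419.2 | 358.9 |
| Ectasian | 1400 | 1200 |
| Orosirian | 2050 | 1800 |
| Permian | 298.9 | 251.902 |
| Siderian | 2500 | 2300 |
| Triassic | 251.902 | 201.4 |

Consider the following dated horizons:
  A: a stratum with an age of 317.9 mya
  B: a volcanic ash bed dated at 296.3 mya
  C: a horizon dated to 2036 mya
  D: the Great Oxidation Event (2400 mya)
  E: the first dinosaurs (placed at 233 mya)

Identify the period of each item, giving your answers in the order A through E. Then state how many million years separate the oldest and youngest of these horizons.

A — Carboniferous; B — Permian; C — Orosirian; D — Siderian; E — Triassic; span 2167 million years

Match each age against the start–end ranges in the excerpt: A = 317.9 Ma → Carboniferous (358.9–298.9); B = 296.3 Ma → Permian (298.9–251.902); C = 2036 Ma → Orosirian (2050–1800); D = 2400 Ma → Siderian (2500–2300); E = 233 Ma → Triassic (251.902–201.4).
The largest age is 2400 Ma and the smallest is 233 Ma; their difference is 2167 Myr.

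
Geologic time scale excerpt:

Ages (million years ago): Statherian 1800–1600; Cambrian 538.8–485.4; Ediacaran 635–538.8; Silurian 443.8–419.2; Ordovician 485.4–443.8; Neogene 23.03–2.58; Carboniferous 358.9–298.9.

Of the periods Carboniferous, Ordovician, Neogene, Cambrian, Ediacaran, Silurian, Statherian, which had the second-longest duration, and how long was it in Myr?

Durations: Carboniferous 60; Ordovician 41.6; Neogene 20.45; Cambrian 53.4; Ediacaran 96.2; Silurian 24.6; Statherian 200 Myr.
Sorted longest-first: Statherian (200), Ediacaran (96.2), Carboniferous (60), Cambrian (53.4), Ordovician (41.6), Silurian (24.6), Neogene (20.45).
The second longest is Ediacaran at 96.2 Myr.

Ediacaran, 96.2 million years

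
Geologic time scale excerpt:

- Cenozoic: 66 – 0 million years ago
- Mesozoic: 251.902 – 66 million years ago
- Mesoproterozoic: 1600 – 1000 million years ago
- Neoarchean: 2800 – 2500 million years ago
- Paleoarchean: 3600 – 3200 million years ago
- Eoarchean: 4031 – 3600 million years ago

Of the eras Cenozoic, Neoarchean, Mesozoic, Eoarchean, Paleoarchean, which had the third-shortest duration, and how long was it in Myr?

Neoarchean, 300 million years

Durations: Cenozoic 66; Neoarchean 300; Mesozoic 185.902; Eoarchean 431; Paleoarchean 400 Myr.
Sorted shortest-first: Cenozoic (66), Mesozoic (185.902), Neoarchean (300), Paleoarchean (400), Eoarchean (431).
The third shortest is Neoarchean at 300 Myr.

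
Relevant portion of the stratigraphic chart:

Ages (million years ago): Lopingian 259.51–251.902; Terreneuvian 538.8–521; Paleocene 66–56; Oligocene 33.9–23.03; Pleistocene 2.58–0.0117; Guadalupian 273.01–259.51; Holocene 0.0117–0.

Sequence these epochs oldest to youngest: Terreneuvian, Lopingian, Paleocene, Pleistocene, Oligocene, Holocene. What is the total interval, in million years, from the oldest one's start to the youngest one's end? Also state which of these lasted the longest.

Start ages (Ma): Terreneuvian 538.8, Lopingian 259.51, Paleocene 66, Oligocene 33.9, Pleistocene 2.58, Holocene 0.0117.
Ordered oldest to youngest: Terreneuvian, Lopingian, Paleocene, Oligocene, Pleistocene, Holocene.
Span = 538.8 − 0 = 538.8 Myr.
Durations: Holocene 0.0117, Pleistocene 2.5683, Oligocene 10.87, Paleocene 10, Terreneuvian 17.8, Lopingian 7.608 → longest is Terreneuvian (17.8 Myr).

Terreneuvian, Lopingian, Paleocene, Oligocene, Pleistocene, Holocene; total span 538.8 Myr; longest is Terreneuvian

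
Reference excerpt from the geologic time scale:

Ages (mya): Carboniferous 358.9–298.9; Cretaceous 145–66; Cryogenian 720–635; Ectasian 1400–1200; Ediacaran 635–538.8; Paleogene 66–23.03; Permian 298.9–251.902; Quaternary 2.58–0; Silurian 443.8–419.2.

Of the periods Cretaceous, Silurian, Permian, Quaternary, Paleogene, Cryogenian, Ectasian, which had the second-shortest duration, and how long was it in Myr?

Silurian, 24.6 million years

Durations: Cretaceous 79; Silurian 24.6; Permian 46.998; Quaternary 2.58; Paleogene 42.97; Cryogenian 85; Ectasian 200 Myr.
Sorted shortest-first: Quaternary (2.58), Silurian (24.6), Paleogene (42.97), Permian (46.998), Cretaceous (79), Cryogenian (85), Ectasian (200).
The second shortest is Silurian at 24.6 Myr.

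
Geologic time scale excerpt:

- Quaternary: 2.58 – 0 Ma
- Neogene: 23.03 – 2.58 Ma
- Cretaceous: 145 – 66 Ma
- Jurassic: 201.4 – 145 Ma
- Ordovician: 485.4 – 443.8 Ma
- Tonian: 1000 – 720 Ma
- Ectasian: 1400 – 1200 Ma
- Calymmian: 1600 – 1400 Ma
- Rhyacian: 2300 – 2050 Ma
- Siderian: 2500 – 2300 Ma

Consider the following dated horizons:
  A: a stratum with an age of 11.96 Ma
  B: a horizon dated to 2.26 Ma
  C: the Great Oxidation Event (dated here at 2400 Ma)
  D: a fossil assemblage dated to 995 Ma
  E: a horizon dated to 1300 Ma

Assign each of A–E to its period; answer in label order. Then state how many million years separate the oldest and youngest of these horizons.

A: 11.96 Ma lies in 23.03–2.58 Ma, so Neogene.
B: 2.26 Ma lies in 2.58–0 Ma, so Quaternary.
C: 2400 Ma lies in 2500–2300 Ma, so Siderian.
D: 995 Ma lies in 1000–720 Ma, so Tonian.
E: 1300 Ma lies in 1400–1200 Ma, so Ectasian.
Oldest = 2400 Ma, youngest = 2.26 Ma → span 2397.74 Myr.

A — Neogene; B — Quaternary; C — Siderian; D — Tonian; E — Ectasian; span 2397.74 million years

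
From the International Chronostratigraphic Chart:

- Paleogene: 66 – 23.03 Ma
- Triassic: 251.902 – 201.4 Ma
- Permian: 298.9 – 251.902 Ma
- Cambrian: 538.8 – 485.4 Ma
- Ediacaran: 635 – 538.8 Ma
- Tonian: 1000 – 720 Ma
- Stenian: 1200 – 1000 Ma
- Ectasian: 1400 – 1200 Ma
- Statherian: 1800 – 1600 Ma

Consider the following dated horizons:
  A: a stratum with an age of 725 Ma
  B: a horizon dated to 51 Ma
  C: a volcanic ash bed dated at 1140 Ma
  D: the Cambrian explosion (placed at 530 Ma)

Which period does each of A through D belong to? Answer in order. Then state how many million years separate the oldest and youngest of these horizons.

A — Tonian; B — Paleogene; C — Stenian; D — Cambrian; span 1089 million years

Match each age against the start–end ranges in the excerpt: A = 725 Ma → Tonian (1000–720); B = 51 Ma → Paleogene (66–23.03); C = 1140 Ma → Stenian (1200–1000); D = 530 Ma → Cambrian (538.8–485.4).
The largest age is 1140 Ma and the smallest is 51 Ma; their difference is 1089 Myr.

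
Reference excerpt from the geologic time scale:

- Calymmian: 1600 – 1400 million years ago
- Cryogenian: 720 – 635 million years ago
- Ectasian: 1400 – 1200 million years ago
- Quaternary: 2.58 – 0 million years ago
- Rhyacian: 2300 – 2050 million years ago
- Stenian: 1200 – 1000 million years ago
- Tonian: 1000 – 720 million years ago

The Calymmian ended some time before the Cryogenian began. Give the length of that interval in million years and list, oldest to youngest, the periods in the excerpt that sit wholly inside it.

End of Calymmian = 1400 Ma; start of Cryogenian = 720 Ma.
Gap = 1400 − 720 = 680 Myr.
Periods wholly inside 1400–720 Ma: Ectasian (1400–1200), Stenian (1200–1000), Tonian (1000–720).

680 million years; Ectasian, Stenian, Tonian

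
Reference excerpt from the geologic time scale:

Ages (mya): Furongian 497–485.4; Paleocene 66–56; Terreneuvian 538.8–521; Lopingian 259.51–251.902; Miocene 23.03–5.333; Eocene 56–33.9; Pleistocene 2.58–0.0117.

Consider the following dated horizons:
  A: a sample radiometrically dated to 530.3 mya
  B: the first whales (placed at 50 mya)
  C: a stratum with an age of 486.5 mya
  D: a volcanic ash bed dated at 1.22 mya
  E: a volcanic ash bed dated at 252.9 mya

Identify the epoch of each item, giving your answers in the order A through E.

Match each age against the start–end ranges in the excerpt: A = 530.3 Ma → Terreneuvian (538.8–521); B = 50 Ma → Eocene (56–33.9); C = 486.5 Ma → Furongian (497–485.4); D = 1.22 Ma → Pleistocene (2.58–0.0117); E = 252.9 Ma → Lopingian (259.51–251.902).

A — Terreneuvian; B — Eocene; C — Furongian; D — Pleistocene; E — Lopingian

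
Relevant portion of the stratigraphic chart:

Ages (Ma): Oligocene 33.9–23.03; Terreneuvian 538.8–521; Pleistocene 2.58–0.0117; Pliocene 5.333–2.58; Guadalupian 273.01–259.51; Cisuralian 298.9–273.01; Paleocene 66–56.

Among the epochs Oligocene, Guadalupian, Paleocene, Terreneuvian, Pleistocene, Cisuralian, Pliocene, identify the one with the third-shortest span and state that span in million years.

Start − end for each: Oligocene 33.9 − 23.03 = 10.87; Guadalupian 273.01 − 259.51 = 13.5; Paleocene 66 − 56 = 10; Terreneuvian 538.8 − 521 = 17.8; Pleistocene 2.58 − 0.0117 = 2.5683; Cisuralian 298.9 − 273.01 = 25.89; Pliocene 5.333 − 2.58 = 2.753.
Ranking these from shortest: Pleistocene < Pliocene < Paleocene < Oligocene < Guadalupian < Terreneuvian < Cisuralian.
Position 3 in that ranking is Paleocene, which lasted 10 Myr.

Paleocene, 10 million years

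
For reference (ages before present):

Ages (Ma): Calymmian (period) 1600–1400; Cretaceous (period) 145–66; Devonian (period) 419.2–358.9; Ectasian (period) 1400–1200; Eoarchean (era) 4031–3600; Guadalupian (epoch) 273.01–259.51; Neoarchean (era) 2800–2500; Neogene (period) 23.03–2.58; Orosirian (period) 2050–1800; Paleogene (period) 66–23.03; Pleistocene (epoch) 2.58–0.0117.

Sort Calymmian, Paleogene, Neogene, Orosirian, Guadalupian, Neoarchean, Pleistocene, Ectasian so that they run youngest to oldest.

Pleistocene, Neogene, Paleogene, Guadalupian, Ectasian, Calymmian, Orosirian, Neoarchean

Read off each span (Ma): Calymmian 1600–1400; Paleogene 66–23.03; Neogene 23.03–2.58; Orosirian 2050–1800; Guadalupian 273.01–259.51; Neoarchean 2800–2500; Pleistocene 2.58–0.0117; Ectasian 1400–1200.
Larger Ma is older, so oldest→youngest is Neoarchean, Orosirian, Calymmian, Ectasian, Guadalupian, Paleogene, Neogene, Pleistocene; reverse it for youngest→oldest.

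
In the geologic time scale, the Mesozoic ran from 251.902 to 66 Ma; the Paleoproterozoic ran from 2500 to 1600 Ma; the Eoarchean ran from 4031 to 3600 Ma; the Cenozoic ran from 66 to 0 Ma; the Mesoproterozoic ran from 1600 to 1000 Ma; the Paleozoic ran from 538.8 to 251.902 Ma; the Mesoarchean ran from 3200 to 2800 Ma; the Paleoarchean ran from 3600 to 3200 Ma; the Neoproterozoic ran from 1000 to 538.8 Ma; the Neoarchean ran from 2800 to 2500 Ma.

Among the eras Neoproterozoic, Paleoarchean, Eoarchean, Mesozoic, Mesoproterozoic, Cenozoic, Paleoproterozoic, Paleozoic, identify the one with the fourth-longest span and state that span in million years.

Eoarchean, 431 million years

Start − end for each: Neoproterozoic 1000 − 538.8 = 461.2; Paleoarchean 3600 − 3200 = 400; Eoarchean 4031 − 3600 = 431; Mesozoic 251.902 − 66 = 185.902; Mesoproterozoic 1600 − 1000 = 600; Cenozoic 66 − 0 = 66; Paleoproterozoic 2500 − 1600 = 900; Paleozoic 538.8 − 251.902 = 286.898.
Ranking these from longest: Paleoproterozoic > Mesoproterozoic > Neoproterozoic > Eoarchean > Paleoarchean > Paleozoic > Mesozoic > Cenozoic.
Position 4 in that ranking is Eoarchean, which lasted 431 Myr.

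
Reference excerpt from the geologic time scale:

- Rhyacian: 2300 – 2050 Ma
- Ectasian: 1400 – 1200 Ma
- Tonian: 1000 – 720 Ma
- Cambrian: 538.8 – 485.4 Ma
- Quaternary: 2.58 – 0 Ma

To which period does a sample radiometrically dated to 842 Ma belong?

842 Ma lies between 1000 and 720 Ma, so it falls in the Tonian.

Tonian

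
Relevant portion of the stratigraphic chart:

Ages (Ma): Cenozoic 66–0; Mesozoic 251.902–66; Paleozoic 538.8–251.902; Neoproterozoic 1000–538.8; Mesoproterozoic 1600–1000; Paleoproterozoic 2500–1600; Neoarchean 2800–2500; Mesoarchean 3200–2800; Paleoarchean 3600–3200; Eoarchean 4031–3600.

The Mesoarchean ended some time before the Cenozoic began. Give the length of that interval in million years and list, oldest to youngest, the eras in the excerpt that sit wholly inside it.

2734 million years; Neoarchean, Paleoproterozoic, Mesoproterozoic, Neoproterozoic, Paleozoic, Mesozoic

End of Mesoarchean = 2800 Ma; start of Cenozoic = 66 Ma.
Gap = 2800 − 66 = 2734 Myr.
Eras wholly inside 2800–66 Ma: Neoarchean (2800–2500), Paleoproterozoic (2500–1600), Mesoproterozoic (1600–1000), Neoproterozoic (1000–538.8), Paleozoic (538.8–251.902), Mesozoic (251.902–66).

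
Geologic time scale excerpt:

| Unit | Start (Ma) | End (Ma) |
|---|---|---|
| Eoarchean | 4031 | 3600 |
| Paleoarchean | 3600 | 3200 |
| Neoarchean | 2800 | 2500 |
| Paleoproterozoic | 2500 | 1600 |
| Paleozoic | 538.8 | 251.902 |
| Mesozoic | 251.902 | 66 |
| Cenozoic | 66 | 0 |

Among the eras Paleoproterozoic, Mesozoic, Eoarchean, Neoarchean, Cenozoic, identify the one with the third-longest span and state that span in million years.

Durations: Paleoproterozoic 900; Mesozoic 185.902; Eoarchean 431; Neoarchean 300; Cenozoic 66 Myr.
Sorted longest-first: Paleoproterozoic (900), Eoarchean (431), Neoarchean (300), Mesozoic (185.902), Cenozoic (66).
The third longest is Neoarchean at 300 Myr.

Neoarchean, 300 million years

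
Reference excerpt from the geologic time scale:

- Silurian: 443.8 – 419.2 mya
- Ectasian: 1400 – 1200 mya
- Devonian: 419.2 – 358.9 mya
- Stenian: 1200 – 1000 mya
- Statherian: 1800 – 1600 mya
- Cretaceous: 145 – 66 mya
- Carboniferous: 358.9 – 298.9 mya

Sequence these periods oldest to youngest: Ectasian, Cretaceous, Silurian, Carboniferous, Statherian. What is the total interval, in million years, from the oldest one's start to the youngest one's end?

From the excerpt: Ectasian 1400–1200; Cretaceous 145–66; Silurian 443.8–419.2; Carboniferous 358.9–298.9; Statherian 1800–1600 (Ma).
Larger Ma is earlier, so the oldest is Statherian and the youngest is Cretaceous; oldest to youngest: Statherian, Ectasian, Silurian, Carboniferous, Cretaceous.
Oldest start 1800 minus youngest end 66 gives 1734 Myr overall.

Statherian → Ectasian → Silurian → Carboniferous → Cretaceous; total span 1734 Myr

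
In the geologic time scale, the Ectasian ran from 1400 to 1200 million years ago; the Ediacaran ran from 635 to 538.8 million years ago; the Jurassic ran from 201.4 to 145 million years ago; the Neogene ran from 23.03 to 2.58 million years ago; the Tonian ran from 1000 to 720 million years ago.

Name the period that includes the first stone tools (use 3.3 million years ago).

Neogene

3.3 Ma lies between 23.03 and 2.58 Ma, so it falls in the Neogene.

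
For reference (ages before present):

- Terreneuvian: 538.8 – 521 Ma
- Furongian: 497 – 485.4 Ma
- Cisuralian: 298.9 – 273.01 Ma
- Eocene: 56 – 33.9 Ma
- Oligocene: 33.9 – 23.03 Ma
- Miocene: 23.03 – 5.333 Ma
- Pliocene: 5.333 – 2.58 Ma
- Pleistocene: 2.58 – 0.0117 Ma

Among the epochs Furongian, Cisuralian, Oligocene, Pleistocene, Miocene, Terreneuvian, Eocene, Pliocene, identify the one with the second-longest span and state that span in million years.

Eocene, 22.1 million years

Durations: Furongian 11.6; Cisuralian 25.89; Oligocene 10.87; Pleistocene 2.5683; Miocene 17.697; Terreneuvian 17.8; Eocene 22.1; Pliocene 2.753 Myr.
Sorted longest-first: Cisuralian (25.89), Eocene (22.1), Terreneuvian (17.8), Miocene (17.697), Furongian (11.6), Oligocene (10.87), Pliocene (2.753), Pleistocene (2.5683).
The second longest is Eocene at 22.1 Myr.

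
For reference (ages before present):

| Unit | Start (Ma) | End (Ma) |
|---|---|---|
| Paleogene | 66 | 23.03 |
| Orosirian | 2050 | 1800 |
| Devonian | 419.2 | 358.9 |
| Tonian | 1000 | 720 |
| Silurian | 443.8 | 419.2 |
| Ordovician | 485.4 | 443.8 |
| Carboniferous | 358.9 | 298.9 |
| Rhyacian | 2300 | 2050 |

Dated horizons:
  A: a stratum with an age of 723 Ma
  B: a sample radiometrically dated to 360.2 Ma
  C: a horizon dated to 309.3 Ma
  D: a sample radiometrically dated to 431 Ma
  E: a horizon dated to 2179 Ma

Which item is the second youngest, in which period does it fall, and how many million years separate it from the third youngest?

Sorted youngest-first by Ma: C (309.3), B (360.2), D (431), A (723), E (2179).
The second youngest is B at 360.2 Ma, which lies in 419.2–358.9 Ma: the Devonian.
The third youngest is D at 431 Ma; separation = |360.2 − 431| = 70.8 Myr.

B, in the Devonian; 70.8 million years to D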